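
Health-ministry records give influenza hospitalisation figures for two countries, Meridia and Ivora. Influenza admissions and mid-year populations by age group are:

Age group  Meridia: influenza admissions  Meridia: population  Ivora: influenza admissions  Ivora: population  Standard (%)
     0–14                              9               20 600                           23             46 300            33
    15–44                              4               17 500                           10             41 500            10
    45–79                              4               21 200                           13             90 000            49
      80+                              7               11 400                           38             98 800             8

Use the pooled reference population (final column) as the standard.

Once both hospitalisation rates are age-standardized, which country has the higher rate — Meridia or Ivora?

Meridia

Age-specific rates per 100 000 for Meridia: 43.69, 22.86, 18.87, 61.40.
For Ivora: 49.68, 24.10, 14.44, 38.46.
Standard weights: 0.33, 0.10, 0.49, 0.08.
Meridia: 0.3300×43.69 + 0.1000×22.86 + 0.4900×18.87 + 0.0800×61.40 = 30.8608 per 100 000.
Ivora: 0.3300×49.68 + 0.1000×24.10 + 0.4900×14.44 + 0.0800×38.46 = 28.9574 per 100 000.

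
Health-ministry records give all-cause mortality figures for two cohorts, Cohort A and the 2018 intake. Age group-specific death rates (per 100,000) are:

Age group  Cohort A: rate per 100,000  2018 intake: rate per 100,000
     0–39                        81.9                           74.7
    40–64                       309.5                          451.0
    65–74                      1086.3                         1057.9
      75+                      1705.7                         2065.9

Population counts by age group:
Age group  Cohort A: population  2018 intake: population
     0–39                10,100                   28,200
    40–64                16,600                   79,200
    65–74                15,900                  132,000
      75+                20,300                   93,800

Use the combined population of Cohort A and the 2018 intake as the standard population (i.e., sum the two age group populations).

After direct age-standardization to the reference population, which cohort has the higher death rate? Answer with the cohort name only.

2018 intake

Combined standard total = 396,100; weights = 0.0967, 0.2419, 0.3734, 0.2881.
Cohort A: 0.0967×81.9 + 0.2419×309.5 + 0.3734×1086.3 + 0.2881×1705.7 = 979.7299 per 100,000.
The 2018 intake: 0.0967×74.7 + 0.2419×451.0 + 0.3734×1057.9 + 0.2881×2065.9 = 1106.4110 per 100,000.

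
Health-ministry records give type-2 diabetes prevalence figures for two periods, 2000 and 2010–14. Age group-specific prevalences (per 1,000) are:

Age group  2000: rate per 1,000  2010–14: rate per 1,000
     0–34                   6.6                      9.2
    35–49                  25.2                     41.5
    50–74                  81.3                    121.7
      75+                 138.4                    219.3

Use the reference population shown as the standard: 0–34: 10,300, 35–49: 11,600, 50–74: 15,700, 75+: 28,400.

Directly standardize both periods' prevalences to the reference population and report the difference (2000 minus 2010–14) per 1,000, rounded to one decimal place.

-47.7

Standard total = 66,000; weights = 0.1561, 0.1758, 0.2379, 0.4303.
2000: 0.1561×6.6 + 0.1758×25.2 + 0.2379×81.3 + 0.4303×138.4 = 84.3526 per 1,000.
2010–14: 0.1561×9.2 + 0.1758×41.5 + 0.2379×121.7 + 0.4303×219.3 = 132.0450 per 1,000.
Difference = 84.3526 − 132.0450 = -47.6924.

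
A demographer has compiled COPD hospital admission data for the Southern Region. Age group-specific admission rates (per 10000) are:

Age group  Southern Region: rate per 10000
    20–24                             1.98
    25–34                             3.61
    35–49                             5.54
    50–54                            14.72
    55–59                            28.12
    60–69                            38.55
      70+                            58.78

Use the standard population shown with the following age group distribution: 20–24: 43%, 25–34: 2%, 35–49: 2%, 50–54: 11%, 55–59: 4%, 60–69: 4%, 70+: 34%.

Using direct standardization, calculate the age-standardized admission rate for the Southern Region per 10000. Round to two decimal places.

25.31

Standard weights: 0.43, 0.02, 0.02, 0.11, 0.04, 0.04, 0.34.
Standardized rate: 0.4300×1.98 + 0.0200×3.61 + 0.0200×5.54 + 0.1100×14.72 + 0.0400×28.12 + 0.0400×38.55 + 0.3400×58.78 = 25.3056 per 10000.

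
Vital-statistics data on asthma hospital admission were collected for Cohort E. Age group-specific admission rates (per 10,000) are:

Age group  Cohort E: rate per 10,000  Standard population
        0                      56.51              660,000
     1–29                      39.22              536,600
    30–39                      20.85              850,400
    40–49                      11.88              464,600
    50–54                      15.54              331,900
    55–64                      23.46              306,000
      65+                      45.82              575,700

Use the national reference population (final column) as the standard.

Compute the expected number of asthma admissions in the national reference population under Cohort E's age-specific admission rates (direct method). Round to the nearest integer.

12031

Expected asthma admissions = Σ (standard pop × age-specific rate ÷ 10,000)
= 660,000×56.51/10,000 + 536,600×39.22/10,000 + 850,400×20.85/10,000 + 464,600×11.88/10,000 + 331,900×15.54/10,000 + 306,000×23.46/10,000 + 575,700×45.82/10,000
= 3729.66 + 2104.55 + 1773.08 + 551.94 + 515.77 + 717.88 + 2637.86 = 12030.74.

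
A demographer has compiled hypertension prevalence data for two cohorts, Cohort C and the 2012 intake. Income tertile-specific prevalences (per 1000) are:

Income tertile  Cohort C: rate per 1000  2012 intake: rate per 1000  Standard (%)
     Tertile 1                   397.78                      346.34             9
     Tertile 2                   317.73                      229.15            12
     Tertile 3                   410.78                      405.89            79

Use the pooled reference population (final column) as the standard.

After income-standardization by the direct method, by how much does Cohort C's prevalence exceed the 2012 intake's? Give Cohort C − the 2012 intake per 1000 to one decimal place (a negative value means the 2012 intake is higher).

19.1

Standard weights: 0.09, 0.12, 0.79.
Cohort C: 0.0900×397.78 + 0.1200×317.73 + 0.7900×410.78 = 398.4440 per 1000.
The 2012 intake: 0.0900×346.34 + 0.1200×229.15 + 0.7900×405.89 = 379.3217 per 1000.
Difference = 398.4440 − 379.3217 = 19.1223.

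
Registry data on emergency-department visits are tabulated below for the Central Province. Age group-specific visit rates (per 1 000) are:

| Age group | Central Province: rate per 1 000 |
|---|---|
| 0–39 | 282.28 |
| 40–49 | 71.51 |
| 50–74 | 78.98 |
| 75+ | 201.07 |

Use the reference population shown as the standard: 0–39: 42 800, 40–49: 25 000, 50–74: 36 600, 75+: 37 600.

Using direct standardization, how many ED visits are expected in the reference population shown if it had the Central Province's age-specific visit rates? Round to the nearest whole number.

Expected ED visits = Σ (standard pop × age-specific rate ÷ 1 000)
= 42 800×282.28/1 000 + 25 000×71.51/1 000 + 36 600×78.98/1 000 + 37 600×201.07/1 000
= 12081.58 + 1787.75 + 2890.67 + 7560.23 = 24320.23.

24320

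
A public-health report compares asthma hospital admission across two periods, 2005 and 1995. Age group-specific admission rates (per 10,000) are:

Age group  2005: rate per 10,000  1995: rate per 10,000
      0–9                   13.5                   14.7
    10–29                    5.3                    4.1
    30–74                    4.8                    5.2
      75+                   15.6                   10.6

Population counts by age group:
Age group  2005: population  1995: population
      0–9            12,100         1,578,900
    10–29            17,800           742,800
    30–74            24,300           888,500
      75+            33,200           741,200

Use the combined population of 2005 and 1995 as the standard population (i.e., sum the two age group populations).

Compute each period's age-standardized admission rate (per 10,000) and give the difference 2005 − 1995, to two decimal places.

0.62

Combined standard total = 4,038,800; weights = 0.3939, 0.1883, 0.2260, 0.1917.
2005: 0.3939×13.5 + 0.1883×5.3 + 0.2260×4.8 + 0.1917×15.6 = 10.3921 per 10,000.
1995: 0.3939×14.7 + 0.1883×4.1 + 0.2260×5.2 + 0.1917×10.6 = 9.7706 per 10,000.
Difference = 10.3921 − 9.7706 = 0.6216.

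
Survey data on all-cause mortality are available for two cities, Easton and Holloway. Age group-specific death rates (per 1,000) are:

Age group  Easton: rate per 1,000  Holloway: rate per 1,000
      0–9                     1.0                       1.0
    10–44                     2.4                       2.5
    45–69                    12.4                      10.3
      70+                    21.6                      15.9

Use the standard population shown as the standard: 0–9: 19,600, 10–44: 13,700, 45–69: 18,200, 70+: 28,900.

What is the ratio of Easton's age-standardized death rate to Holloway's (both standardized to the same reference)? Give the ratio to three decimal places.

Standard total = 80,400; weights = 0.2438, 0.1704, 0.2264, 0.3595.
Easton: 0.2438×1.0 + 0.1704×2.4 + 0.2264×12.4 + 0.3595×21.6 = 11.2239 per 1,000.
Holloway: 0.2438×1.0 + 0.1704×2.5 + 0.2264×10.3 + 0.3595×15.9 = 8.7167 per 1,000.
Ratio = 11.2239 ÷ 8.7167 = 1.28763.

1.288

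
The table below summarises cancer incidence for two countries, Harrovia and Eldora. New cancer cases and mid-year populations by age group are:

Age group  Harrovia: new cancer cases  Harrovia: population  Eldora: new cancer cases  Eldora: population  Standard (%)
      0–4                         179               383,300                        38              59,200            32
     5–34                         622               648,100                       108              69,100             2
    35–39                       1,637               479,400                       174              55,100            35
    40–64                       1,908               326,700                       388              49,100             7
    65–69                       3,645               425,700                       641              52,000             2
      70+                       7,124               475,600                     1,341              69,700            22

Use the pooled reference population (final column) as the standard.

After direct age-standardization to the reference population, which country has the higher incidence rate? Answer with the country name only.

Age-specific rates per 100,000 for Harrovia: 46.70, 95.97, 341.47, 584.02, 856.24, 1497.90.
For Eldora: 64.19, 156.30, 315.79, 790.22, 1232.69, 1923.96.
Standard weights: 0.32, 0.02, 0.35, 0.07, 0.02, 0.22.
Harrovia: 0.3200×46.70 + 0.0200×95.97 + 0.3500×341.47 + 0.0700×584.02 + 0.0200×856.24 + 0.2200×1497.90 = 523.9210 per 100,000.
Eldora: 0.3200×64.19 + 0.0200×156.30 + 0.3500×315.79 + 0.0700×790.22 + 0.0200×1232.69 + 0.2200×1923.96 = 637.4335 per 100,000.

Eldora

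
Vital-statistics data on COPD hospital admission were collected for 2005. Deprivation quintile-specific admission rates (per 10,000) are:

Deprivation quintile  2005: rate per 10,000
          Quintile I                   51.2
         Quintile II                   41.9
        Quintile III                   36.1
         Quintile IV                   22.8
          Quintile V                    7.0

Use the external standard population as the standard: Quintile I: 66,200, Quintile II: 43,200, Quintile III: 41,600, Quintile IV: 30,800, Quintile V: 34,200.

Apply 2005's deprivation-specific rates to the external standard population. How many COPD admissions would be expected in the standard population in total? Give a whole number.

Expected COPD admissions = Σ (standard pop × deprivation-specific rate ÷ 10,000)
= 66,200×51.2/10,000 + 43,200×41.9/10,000 + 41,600×36.1/10,000 + 30,800×22.8/10,000 + 34,200×7.0/10,000
= 338.94 + 181.01 + 150.18 + 70.22 + 23.94 = 764.29.

764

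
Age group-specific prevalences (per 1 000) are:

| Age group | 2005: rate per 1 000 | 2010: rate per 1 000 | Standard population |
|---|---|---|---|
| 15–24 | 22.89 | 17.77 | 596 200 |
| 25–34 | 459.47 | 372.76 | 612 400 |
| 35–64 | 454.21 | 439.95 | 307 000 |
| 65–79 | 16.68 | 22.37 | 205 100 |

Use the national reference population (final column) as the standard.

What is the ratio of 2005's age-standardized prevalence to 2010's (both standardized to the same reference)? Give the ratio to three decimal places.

Standard total = 1 720 700; weights = 0.3465, 0.3559, 0.1784, 0.1192.
2005: 0.3465×22.89 + 0.3559×459.47 + 0.1784×454.21 + 0.1192×16.68 = 254.4836 per 1 000.
2010: 0.3465×17.77 + 0.3559×372.76 + 0.1784×439.95 + 0.1192×22.37 = 219.9834 per 1 000.
Ratio = 254.4836 ÷ 219.9834 = 1.15683.

1.157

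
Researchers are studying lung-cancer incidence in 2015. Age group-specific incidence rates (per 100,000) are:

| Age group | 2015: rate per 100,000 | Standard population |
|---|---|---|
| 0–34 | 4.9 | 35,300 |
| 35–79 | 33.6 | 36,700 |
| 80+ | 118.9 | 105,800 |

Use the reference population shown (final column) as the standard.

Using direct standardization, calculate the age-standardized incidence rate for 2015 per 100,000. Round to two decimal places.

Standard total = 177,800; weights = 0.1985, 0.2064, 0.5951.
Standardized rate: 0.1985×4.9 + 0.2064×33.6 + 0.5951×118.9 = 78.6598 per 100,000.

78.66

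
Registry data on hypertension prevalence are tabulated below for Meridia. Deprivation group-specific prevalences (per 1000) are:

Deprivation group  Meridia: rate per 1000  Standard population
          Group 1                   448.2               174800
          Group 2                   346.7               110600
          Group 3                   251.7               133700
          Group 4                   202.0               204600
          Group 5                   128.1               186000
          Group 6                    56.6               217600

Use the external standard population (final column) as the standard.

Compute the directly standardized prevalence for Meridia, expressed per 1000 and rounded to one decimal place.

221.8

Standard total = 1027300; weights = 0.1702, 0.1077, 0.1301, 0.1992, 0.1811, 0.2118.
Standardized rate: 0.1702×448.2 + 0.1077×346.7 + 0.1301×251.7 + 0.1992×202.0 + 0.1811×128.1 + 0.2118×56.6 = 221.7606 per 1000.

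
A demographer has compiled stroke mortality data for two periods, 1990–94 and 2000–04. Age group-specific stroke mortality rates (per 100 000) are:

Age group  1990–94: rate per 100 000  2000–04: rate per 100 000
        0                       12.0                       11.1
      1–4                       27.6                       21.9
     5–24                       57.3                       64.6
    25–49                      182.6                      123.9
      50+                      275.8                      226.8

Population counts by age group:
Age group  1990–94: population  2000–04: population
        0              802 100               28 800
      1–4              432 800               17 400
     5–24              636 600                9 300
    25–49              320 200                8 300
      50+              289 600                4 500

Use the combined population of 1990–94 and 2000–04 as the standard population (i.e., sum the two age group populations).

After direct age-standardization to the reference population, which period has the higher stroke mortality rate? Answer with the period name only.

1990–94

Combined standard total = 2 549 600; weights = 0.3259, 0.1766, 0.2533, 0.1288, 0.1154.
1990–94: 0.3259×12.0 + 0.1766×27.6 + 0.2533×57.3 + 0.1288×182.6 + 0.1154×275.8 = 78.6411 per 100 000.
2000–04: 0.3259×11.1 + 0.1766×21.9 + 0.2533×64.6 + 0.1288×123.9 + 0.1154×226.8 = 65.9753 per 100 000.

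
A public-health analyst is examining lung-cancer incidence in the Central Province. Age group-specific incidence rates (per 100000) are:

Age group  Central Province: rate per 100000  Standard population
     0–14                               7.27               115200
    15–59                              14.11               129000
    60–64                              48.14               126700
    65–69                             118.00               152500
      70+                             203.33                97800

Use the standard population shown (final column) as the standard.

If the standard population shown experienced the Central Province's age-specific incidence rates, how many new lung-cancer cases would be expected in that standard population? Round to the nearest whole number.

466

Expected new lung-cancer cases = Σ (standard pop × age-specific rate ÷ 100000)
= 115200×7.27/100000 + 129000×14.11/100000 + 126700×48.14/100000 + 152500×118.00/100000 + 97800×203.33/100000
= 8.38 + 18.20 + 60.99 + 179.95 + 198.86 = 466.38.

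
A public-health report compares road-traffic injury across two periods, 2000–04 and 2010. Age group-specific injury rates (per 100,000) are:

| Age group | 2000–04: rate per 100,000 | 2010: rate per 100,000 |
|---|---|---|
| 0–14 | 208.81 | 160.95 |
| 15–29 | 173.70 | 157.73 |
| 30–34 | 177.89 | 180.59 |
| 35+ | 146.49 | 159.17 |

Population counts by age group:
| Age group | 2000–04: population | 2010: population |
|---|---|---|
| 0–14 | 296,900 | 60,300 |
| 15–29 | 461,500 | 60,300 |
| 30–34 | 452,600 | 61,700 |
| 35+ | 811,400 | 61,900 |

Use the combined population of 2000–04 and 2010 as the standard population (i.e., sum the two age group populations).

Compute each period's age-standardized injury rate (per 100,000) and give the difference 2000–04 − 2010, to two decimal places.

5.72

Combined standard total = 2,266,600; weights = 0.1576, 0.2302, 0.2269, 0.3853.
2000–04: 0.1576×208.81 + 0.2302×173.70 + 0.2269×177.89 + 0.3853×146.49 = 169.7001 per 100,000.
2010: 0.1576×160.95 + 0.2302×157.73 + 0.2269×180.59 + 0.3853×159.17 = 163.9793 per 100,000.
Difference = 169.7001 − 163.9793 = 5.7208.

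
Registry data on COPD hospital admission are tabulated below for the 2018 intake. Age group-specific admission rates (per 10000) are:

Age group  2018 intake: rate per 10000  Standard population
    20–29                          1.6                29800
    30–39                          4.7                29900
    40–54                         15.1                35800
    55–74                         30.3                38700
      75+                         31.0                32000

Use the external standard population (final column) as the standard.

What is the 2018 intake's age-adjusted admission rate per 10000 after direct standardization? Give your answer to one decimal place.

17.4

Standard total = 166200; weights = 0.1793, 0.1799, 0.2154, 0.2329, 0.1925.
Standardized rate: 0.1793×1.6 + 0.1799×4.7 + 0.2154×15.1 + 0.2329×30.3 + 0.1925×31.0 = 17.4091 per 10000.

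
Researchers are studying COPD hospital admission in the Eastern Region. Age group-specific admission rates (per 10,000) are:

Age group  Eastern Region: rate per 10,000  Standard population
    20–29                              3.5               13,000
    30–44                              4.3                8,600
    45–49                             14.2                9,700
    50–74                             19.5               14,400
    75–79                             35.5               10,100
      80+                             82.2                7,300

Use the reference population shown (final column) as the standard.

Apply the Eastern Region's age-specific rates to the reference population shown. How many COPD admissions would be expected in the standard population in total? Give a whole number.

Expected COPD admissions = Σ (standard pop × age-specific rate ÷ 10,000)
= 13,000×3.5/10,000 + 8,600×4.3/10,000 + 9,700×14.2/10,000 + 14,400×19.5/10,000 + 10,100×35.5/10,000 + 7,300×82.2/10,000
= 4.55 + 3.70 + 13.77 + 28.08 + 35.85 + 60.01 = 145.96.

146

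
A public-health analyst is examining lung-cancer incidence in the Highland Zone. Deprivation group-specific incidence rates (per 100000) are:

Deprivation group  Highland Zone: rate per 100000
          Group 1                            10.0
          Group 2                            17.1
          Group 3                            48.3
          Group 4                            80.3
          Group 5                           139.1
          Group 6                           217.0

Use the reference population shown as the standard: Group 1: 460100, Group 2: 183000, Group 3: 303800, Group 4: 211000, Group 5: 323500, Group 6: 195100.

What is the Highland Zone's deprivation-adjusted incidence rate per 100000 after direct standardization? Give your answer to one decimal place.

Standard total = 1676500; weights = 0.2744, 0.1092, 0.1812, 0.1259, 0.1930, 0.1164.
Standardized rate: 0.2744×10.0 + 0.1092×17.1 + 0.1812×48.3 + 0.1259×80.3 + 0.1930×139.1 + 0.1164×217.0 = 75.5638 per 100000.

75.6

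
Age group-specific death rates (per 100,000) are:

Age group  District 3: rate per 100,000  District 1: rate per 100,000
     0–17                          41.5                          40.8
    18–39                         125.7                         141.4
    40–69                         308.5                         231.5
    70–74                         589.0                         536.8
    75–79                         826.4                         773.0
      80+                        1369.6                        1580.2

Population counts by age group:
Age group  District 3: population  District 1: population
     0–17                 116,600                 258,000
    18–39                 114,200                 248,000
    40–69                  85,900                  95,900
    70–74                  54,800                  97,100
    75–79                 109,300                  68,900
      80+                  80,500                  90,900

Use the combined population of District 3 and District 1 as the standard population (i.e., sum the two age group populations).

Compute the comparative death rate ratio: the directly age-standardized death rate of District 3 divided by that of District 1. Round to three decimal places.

0.983

Combined standard total = 1,420,100; weights = 0.2638, 0.2551, 0.1280, 0.1070, 0.1255, 0.1207.
District 3: 0.2638×41.5 + 0.2551×125.7 + 0.1280×308.5 + 0.1070×589.0 + 0.1255×826.4 + 0.1207×1369.6 = 414.5080 per 100,000.
District 1: 0.2638×40.8 + 0.2551×141.4 + 0.1280×231.5 + 0.1070×536.8 + 0.1255×773.0 + 0.1207×1580.2 = 421.6043 per 100,000.
Ratio = 414.5080 ÷ 421.6043 = 0.98317.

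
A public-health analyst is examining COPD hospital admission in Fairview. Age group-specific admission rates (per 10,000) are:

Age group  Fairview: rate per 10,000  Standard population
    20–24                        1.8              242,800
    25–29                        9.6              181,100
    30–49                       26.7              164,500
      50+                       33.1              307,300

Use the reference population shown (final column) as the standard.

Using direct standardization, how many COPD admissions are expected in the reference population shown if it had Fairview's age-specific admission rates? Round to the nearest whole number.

Expected COPD admissions = Σ (standard pop × age-specific rate ÷ 10,000)
= 242,800×1.8/10,000 + 181,100×9.6/10,000 + 164,500×26.7/10,000 + 307,300×33.1/10,000
= 43.70 + 173.86 + 439.21 + 1017.16 = 1673.94.

1674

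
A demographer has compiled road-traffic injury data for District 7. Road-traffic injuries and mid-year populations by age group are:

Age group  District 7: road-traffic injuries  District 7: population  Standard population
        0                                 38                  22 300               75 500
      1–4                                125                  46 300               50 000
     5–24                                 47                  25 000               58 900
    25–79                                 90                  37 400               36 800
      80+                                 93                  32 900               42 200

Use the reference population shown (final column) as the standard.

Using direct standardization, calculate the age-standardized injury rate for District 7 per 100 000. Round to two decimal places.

Age-specific rates per 100 000 for District 7: 170.40, 269.98, 188.00, 240.64, 282.67.
Standard total = 263 400; weights = 0.2866, 0.1898, 0.2236, 0.1397, 0.1602.
Standardized rate: 0.2866×170.40 + 0.1898×269.98 + 0.2236×188.00 + 0.1397×240.64 + 0.1602×282.67 = 221.0406 per 100 000.

221.04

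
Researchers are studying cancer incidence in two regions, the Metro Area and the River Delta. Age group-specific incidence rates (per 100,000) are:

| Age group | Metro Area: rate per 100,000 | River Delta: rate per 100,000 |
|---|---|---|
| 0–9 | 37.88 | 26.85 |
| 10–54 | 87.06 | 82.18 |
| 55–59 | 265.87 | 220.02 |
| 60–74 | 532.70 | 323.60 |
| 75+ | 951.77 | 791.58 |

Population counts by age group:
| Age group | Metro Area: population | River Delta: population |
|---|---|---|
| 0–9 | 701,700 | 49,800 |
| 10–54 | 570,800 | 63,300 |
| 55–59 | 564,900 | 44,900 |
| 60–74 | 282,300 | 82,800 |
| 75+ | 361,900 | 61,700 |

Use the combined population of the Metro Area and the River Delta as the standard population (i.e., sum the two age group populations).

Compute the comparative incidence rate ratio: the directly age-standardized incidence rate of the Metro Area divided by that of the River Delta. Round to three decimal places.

1.278

Combined standard total = 2,784,100; weights = 0.2699, 0.2278, 0.2190, 0.1311, 0.1521.
The Metro Area: 0.2699×37.88 + 0.2278×87.06 + 0.2190×265.87 + 0.1311×532.70 + 0.1521×951.77 = 302.9552 per 100,000.
The River Delta: 0.2699×26.85 + 0.2278×82.18 + 0.2190×220.02 + 0.1311×323.60 + 0.1521×791.58 = 237.0303 per 100,000.
Ratio = 302.9552 ÷ 237.0303 = 1.27813.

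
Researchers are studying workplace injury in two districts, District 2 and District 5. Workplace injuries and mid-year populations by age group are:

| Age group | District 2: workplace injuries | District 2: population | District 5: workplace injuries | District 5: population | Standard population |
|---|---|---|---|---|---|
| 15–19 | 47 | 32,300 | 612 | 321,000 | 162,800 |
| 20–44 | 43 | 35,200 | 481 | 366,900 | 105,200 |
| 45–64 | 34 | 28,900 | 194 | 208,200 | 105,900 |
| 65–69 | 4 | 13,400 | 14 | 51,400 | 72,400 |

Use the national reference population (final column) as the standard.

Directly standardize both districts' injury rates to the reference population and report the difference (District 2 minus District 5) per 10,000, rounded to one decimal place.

Age-specific rates per 10,000 for District 2: 14.55, 12.22, 11.76, 2.99.
For District 5: 19.07, 13.11, 9.32, 2.72.
Standard total = 446,300; weights = 0.3648, 0.2357, 0.2373, 0.1622.
District 2: 0.3648×14.55 + 0.2357×12.22 + 0.2373×11.76 + 0.1622×2.99 = 11.4632 per 10,000.
District 5: 0.3648×19.07 + 0.2357×13.11 + 0.2373×9.32 + 0.1622×2.72 = 12.6977 per 10,000.
Difference = 11.4632 − 12.6977 = -1.2345.

-1.2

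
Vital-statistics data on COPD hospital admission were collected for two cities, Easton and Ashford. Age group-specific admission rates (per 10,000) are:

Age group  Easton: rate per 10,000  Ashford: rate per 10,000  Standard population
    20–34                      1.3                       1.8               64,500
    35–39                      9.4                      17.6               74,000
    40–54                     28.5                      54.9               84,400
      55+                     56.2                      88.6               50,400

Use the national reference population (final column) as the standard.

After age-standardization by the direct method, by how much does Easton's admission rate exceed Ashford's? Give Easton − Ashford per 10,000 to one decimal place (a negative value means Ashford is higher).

-16.5

Standard total = 273,300; weights = 0.2360, 0.2708, 0.3088, 0.1844.
Easton: 0.2360×1.3 + 0.2708×9.4 + 0.3088×28.5 + 0.1844×56.2 = 22.0173 per 10,000.
Ashford: 0.2360×1.8 + 0.2708×17.6 + 0.3088×54.9 + 0.1844×88.6 = 38.4834 per 10,000.
Difference = 22.0173 − 38.4834 = -16.4660.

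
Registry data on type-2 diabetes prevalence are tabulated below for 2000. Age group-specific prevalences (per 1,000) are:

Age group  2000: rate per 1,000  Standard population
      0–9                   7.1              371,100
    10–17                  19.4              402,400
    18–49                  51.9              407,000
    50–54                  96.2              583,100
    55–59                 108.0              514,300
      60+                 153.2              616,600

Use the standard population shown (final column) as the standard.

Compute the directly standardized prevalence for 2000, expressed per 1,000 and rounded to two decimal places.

Standard total = 2,894,500; weights = 0.1282, 0.1390, 0.1406, 0.2015, 0.1777, 0.2130.
Standardized rate: 0.1282×7.1 + 0.1390×19.4 + 0.1406×51.9 + 0.2015×96.2 + 0.1777×108.0 + 0.2130×153.2 = 82.1097 per 1,000.

82.11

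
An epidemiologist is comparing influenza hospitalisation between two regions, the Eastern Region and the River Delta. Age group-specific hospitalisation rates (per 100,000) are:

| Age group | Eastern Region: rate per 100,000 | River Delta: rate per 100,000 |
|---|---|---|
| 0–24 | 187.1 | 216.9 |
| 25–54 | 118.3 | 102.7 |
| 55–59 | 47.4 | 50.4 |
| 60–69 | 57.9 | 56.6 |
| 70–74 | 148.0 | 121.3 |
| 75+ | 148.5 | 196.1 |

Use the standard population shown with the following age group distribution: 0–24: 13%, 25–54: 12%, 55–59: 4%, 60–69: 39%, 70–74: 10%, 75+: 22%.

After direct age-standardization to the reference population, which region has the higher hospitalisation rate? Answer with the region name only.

River Delta

Standard weights: 0.13, 0.12, 0.04, 0.39, 0.10, 0.22.
The Eastern Region: 0.1300×187.1 + 0.1200×118.3 + 0.0400×47.4 + 0.3900×57.9 + 0.1000×148.0 + 0.2200×148.5 = 110.4660 per 100,000.
The River Delta: 0.1300×216.9 + 0.1200×102.7 + 0.0400×50.4 + 0.3900×56.6 + 0.1000×121.3 + 0.2200×196.1 = 119.8830 per 100,000.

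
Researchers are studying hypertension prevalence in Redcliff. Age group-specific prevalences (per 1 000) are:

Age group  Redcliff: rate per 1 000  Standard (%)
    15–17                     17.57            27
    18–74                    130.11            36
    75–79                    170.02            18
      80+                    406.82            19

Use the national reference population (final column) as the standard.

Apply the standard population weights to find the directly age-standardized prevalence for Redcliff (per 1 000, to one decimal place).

Standard weights: 0.27, 0.36, 0.18, 0.19.
Standardized rate: 0.2700×17.57 + 0.3600×130.11 + 0.1800×170.02 + 0.1900×406.82 = 159.4829 per 1 000.

159.5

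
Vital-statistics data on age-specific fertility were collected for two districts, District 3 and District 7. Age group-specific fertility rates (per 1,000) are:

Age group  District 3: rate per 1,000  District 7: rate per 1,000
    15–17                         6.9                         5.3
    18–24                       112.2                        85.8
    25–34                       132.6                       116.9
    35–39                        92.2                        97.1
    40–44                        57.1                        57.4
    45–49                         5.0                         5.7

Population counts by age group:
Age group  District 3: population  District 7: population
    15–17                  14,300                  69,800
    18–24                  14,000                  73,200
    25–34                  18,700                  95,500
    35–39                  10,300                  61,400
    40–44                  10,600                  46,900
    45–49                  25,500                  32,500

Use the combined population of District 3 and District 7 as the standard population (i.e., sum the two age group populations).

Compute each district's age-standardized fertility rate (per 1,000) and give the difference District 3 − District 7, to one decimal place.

8.1

Combined standard total = 472,700; weights = 0.1779, 0.1845, 0.2416, 0.1517, 0.1216, 0.1227.
District 3: 0.1779×6.9 + 0.1845×112.2 + 0.2416×132.6 + 0.1517×92.2 + 0.1216×57.1 + 0.1227×5.0 = 75.5046 per 1,000.
District 7: 0.1779×5.3 + 0.1845×85.8 + 0.2416×116.9 + 0.1517×97.1 + 0.1216×57.4 + 0.1227×5.7 = 67.4226 per 1,000.
Difference = 75.5046 − 67.4226 = 8.0821.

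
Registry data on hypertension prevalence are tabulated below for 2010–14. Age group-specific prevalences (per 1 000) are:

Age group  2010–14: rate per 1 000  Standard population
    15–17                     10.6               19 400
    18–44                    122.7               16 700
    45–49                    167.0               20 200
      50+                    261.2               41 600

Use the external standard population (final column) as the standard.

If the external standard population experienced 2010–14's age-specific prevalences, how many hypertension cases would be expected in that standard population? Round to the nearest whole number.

16494

Expected hypertension cases = Σ (standard pop × age-specific rate ÷ 1 000)
= 19 400×10.6/1 000 + 16 700×122.7/1 000 + 20 200×167.0/1 000 + 41 600×261.2/1 000
= 205.64 + 2049.09 + 3373.40 + 10865.92 = 16494.05.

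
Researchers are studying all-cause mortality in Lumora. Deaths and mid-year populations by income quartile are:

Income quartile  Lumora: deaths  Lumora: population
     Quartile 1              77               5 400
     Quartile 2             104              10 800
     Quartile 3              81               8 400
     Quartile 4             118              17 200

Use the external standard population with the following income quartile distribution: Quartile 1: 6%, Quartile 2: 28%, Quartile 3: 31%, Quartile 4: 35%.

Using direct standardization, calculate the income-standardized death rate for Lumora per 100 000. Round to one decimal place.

894.2

Income-specific rates per 100 000 for Lumora: 1425.93, 962.96, 964.29, 686.05.
Standard weights: 0.06, 0.28, 0.31, 0.35.
Standardized rate: 0.0600×1425.93 + 0.2800×962.96 + 0.3100×964.29 + 0.3500×686.05 = 894.2300 per 100 000.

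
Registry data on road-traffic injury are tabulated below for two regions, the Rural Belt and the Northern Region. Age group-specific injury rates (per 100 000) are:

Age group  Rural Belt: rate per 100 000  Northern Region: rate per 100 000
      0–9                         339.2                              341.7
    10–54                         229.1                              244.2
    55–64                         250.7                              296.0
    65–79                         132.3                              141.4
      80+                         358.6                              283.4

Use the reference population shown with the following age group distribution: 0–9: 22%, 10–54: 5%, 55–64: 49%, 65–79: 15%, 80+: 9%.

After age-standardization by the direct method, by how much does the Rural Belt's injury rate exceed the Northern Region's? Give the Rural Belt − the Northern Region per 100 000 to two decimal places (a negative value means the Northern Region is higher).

Standard weights: 0.22, 0.05, 0.49, 0.15, 0.09.
The Rural Belt: 0.2200×339.2 + 0.0500×229.1 + 0.4900×250.7 + 0.1500×132.3 + 0.0900×358.6 = 261.0410 per 100 000.
The Northern Region: 0.2200×341.7 + 0.0500×244.2 + 0.4900×296.0 + 0.1500×141.4 + 0.0900×283.4 = 279.1400 per 100 000.
Difference = 261.0410 − 279.1400 = -18.0990.

-18.10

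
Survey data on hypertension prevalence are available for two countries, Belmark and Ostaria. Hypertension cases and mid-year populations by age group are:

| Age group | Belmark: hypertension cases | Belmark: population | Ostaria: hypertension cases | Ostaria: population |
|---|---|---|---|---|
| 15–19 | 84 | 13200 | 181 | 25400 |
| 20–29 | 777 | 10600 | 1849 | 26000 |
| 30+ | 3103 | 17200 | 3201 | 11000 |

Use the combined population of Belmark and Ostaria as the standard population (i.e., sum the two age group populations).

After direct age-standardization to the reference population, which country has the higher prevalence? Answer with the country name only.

Ostaria

Age-specific rates per 1000 for Belmark: 6.364, 73.302, 180.407.
For Ostaria: 7.126, 71.115, 291.000.
Combined standard total = 103400; weights = 0.3733, 0.3540, 0.2727.
Belmark: 0.3733×6.364 + 0.3540×73.302 + 0.2727×180.407 = 77.5238 per 1000.
Ostaria: 0.3733×7.126 + 0.3540×71.115 + 0.2727×291.000 = 107.1962 per 1000.
The crude rates (96.68 vs 83.83) would put Belmark higher, but that reflects its age composition; once standardized to a common age structure, Ostaria has the higher underlying rate.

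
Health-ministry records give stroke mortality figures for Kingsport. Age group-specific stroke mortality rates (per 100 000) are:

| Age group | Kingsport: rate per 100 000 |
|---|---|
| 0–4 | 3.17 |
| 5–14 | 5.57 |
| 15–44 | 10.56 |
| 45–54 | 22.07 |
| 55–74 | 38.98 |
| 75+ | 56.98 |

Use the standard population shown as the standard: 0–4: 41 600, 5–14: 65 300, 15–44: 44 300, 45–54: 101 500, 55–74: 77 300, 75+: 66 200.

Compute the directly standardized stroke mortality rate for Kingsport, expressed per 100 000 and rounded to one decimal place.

25.2

Standard total = 396 200; weights = 0.1050, 0.1648, 0.1118, 0.2562, 0.1951, 0.1671.
Standardized rate: 0.1050×3.17 + 0.1648×5.57 + 0.1118×10.56 + 0.2562×22.07 + 0.1951×38.98 + 0.1671×56.98 = 25.2113 per 100 000.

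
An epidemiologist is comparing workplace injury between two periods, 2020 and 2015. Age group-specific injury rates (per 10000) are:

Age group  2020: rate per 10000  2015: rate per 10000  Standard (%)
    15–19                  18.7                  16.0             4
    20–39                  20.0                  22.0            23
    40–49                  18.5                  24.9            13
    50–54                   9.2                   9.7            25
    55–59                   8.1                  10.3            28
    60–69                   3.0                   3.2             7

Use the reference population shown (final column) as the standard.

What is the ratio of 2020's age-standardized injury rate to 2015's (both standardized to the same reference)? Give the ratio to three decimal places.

0.866

Standard weights: 0.04, 0.23, 0.13, 0.25, 0.28, 0.07.
2020: 0.0400×18.7 + 0.2300×20.0 + 0.1300×18.5 + 0.2500×9.2 + 0.2800×8.1 + 0.0700×3.0 = 12.5310 per 10000.
2015: 0.0400×16.0 + 0.2300×22.0 + 0.1300×24.9 + 0.2500×9.7 + 0.2800×10.3 + 0.0700×3.2 = 14.4700 per 10000.
Ratio = 12.5310 ÷ 14.4700 = 0.86600.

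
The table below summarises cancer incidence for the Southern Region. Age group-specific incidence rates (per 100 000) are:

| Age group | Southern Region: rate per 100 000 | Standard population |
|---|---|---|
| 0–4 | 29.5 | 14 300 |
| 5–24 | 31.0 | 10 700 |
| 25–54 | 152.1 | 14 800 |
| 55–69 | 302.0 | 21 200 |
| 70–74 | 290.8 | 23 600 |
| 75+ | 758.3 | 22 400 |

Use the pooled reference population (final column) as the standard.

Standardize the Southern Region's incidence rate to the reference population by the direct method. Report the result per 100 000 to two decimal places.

Standard total = 107 000; weights = 0.1336, 0.1000, 0.1383, 0.1981, 0.2206, 0.2093.
Standardized rate: 0.1336×29.5 + 0.1000×31.0 + 0.1383×152.1 + 0.1981×302.0 + 0.2206×290.8 + 0.2093×758.3 = 310.8021 per 100 000.

310.80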